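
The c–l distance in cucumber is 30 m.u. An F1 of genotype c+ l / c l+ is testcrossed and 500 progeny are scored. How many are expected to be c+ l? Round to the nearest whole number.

A map distance of 30 m.u. corresponds to a recombination frequency of 0.300.
The F1 is c+ l / c l+, so c+ l is a parental gamete class with expected frequency (1 − r)/2 = 0.700/2 = 0.3500.
Expected number = 0.3500 × 500 = 175.00 ≈ 175.

175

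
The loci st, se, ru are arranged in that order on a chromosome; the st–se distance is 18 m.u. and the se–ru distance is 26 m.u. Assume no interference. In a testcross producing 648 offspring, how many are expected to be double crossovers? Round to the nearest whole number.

Map distances give recombination frequencies of 0.180 and 0.260 for the two intervals.
With no interference, expected double-crossover frequency = 0.180 × 0.260 = 0.04680.
Expected number = 0.04680 × 648 = 30.33 ≈ 30.

30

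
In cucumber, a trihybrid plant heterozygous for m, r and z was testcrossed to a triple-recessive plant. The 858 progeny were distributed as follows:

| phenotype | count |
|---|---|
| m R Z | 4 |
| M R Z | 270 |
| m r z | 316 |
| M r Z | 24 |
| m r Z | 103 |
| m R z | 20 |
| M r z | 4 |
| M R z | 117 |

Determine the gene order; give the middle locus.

m

The two most frequent reciprocal classes, M R Z and m r z, are the parental types, so the F1 was M R Z / m r z.
The two rarest classes, m R Z and M r z, are the double crossovers. Comparing them with the parentals, only the m allele has switched, so m is the middle locus and the order is z – m – r.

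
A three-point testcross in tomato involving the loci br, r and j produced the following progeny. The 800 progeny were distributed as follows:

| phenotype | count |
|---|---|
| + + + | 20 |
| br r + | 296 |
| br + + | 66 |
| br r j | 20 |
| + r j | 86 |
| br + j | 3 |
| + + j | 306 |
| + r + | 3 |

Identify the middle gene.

br

The two most frequent reciprocal classes, + + j and br r +, are the parental types, so the F1 was + + j / br r +.
The two rarest classes, br + j and + r +, are the double crossovers. Comparing them with the parentals, only the br allele has switched, so br is the middle locus and the order is j – br – r.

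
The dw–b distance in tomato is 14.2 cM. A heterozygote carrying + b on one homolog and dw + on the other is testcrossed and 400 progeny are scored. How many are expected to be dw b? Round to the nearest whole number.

A map distance of 14.2 cM corresponds to a recombination frequency of 0.142.
The F1 is + b / dw +, so dw b is a recombinant gamete class with expected frequency r/2 = 0.142/2 = 0.0710.
Expected number = 0.0710 × 400 = 28.40 ≈ 28.

28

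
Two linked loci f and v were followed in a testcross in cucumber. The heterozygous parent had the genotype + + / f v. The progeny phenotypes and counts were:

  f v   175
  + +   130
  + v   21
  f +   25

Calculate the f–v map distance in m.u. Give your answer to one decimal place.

The recombinant classes are + v and f +: 21 + 25 = 46.
Recombination frequency = 46/351 = 0.1311 ≈ 13.1%, i.e. 13.1 m.u.

13.1 m.u.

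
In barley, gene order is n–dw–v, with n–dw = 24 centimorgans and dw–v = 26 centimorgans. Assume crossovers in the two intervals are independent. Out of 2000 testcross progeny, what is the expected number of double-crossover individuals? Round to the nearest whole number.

Map distances give recombination frequencies of 0.240 and 0.260 for the two intervals.
With no interference, expected double-crossover frequency = 0.240 × 0.260 = 0.06240.
Expected number = 0.06240 × 2000 = 124.80 ≈ 125.

125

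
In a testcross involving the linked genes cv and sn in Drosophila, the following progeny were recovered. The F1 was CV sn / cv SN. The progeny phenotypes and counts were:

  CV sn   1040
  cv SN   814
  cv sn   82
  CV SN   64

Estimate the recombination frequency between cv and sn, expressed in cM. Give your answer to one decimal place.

7.3 cM

The recombinant classes are CV SN and cv sn: 64 + 82 = 146.
Recombination frequency = 146/2000 = 0.0730 ≈ 7.3%, i.e. 7.3 cM.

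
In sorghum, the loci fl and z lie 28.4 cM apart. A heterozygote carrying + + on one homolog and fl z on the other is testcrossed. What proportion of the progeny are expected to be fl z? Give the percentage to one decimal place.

A map distance of 28.4 cM corresponds to a recombination frequency of 0.284.
The F1 is + + / fl z, so fl z is a parental gamete class with expected frequency (1 − r)/2 = 0.716/2 = 0.3580.
That is 0.3580 = 35.8% of the progeny.

35.8%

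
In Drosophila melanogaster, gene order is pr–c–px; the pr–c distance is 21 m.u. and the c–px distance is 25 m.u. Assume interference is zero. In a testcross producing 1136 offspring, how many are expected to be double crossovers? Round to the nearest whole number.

Map distances give recombination frequencies of 0.210 and 0.250 for the two intervals.
With no interference, expected double-crossover frequency = 0.210 × 0.250 = 0.05250.
Expected number = 0.05250 × 1136 = 59.64 ≈ 60.

60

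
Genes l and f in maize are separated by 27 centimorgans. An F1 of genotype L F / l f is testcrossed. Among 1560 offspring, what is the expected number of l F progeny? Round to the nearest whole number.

A map distance of 27 centimorgans corresponds to a recombination frequency of 0.270.
The F1 is L F / l f, so l F is a recombinant gamete class with expected frequency r/2 = 0.270/2 = 0.1350.
Expected number = 0.1350 × 1560 = 210.60 ≈ 211.

211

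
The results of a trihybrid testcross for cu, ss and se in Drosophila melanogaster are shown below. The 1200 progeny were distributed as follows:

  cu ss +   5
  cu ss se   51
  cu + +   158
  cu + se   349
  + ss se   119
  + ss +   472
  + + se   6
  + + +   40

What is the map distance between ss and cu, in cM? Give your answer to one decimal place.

8.5 cM

The two most frequent reciprocal classes, cu + se and + ss +, are the parental types, so the F1 was cu + se / + ss +.
The two rarest classes, + + se and cu ss +, are the double crossovers. Comparing them with the parentals, only the cu allele has switched, so cu is the middle locus and the order is se – cu – ss.
Crossovers in the cu–ss interval produce the single-crossover classes cu ss se and + + + (51 + 40 = 91) plus the double crossovers (11).
RF(cu–ss) = (91 + 11) / 1200 = 102/1200 = 0.0850 → 8.5 cM.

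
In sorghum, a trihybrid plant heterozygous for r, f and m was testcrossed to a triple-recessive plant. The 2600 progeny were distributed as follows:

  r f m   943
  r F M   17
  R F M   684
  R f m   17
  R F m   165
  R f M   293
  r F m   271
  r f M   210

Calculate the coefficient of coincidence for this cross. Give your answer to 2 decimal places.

0.36

The two most frequent reciprocal classes, r f m and R F M, are the parental types, so the F1 was r f m / R F M.
The two rarest classes, R f m and r F M, are the double crossovers. Comparing them with the parentals, only the r allele has switched, so r is the middle locus and the order is f – r – m.
f–r: (564 + 34)/2600 = 0.2300; r–m: (375 + 34)/2600 = 0.1573.
Expected DCO frequency = 0.2300 × 0.1573 ≈ 0.03618; observed = 34/2600 ≈ 0.01308.
Coefficient of coincidence = 0.01308/0.03618 ≈ 0.36.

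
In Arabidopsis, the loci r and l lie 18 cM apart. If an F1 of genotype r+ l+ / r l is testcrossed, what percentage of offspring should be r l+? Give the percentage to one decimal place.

9.0%

A map distance of 18 cM corresponds to a recombination frequency of 0.180.
The F1 is r+ l+ / r l, so r l+ is a recombinant gamete class with expected frequency r/2 = 0.180/2 = 0.0900.
That is 0.0900 = 9.0% of the progeny.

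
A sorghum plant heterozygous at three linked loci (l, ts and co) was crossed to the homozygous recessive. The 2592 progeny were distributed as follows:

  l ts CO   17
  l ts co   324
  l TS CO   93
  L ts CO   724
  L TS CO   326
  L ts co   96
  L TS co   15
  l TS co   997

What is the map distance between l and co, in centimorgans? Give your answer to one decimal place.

The two most frequent reciprocal classes, l TS co and L ts CO, are the parental types, so the F1 was l TS co / L ts CO.
The two rarest classes, L TS co and l ts CO, are the double crossovers. Comparing them with the parentals, only the l allele has switched, so l is the middle locus and the order is ts – l – co.
Crossovers in the l–co interval produce the single-crossover classes l TS CO and L ts co (93 + 96 = 189) plus the double crossovers (32).
RF(l–co) = (189 + 32) / 2592 = 221/2592 = 0.0853 → 8.5 centimorgans.

8.5 centimorgans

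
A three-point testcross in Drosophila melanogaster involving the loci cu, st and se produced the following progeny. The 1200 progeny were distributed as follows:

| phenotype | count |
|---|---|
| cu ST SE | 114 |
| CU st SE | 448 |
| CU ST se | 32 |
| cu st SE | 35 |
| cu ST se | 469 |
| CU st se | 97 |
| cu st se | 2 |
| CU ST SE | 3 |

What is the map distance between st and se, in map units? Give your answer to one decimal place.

18.0 map units

The two most frequent reciprocal classes, CU st SE and cu ST se, are the parental types, so the F1 was CU st SE / cu ST se.
The two rarest classes, CU ST SE and cu st se, are the double crossovers. Comparing them with the parentals, only the st allele has switched, so st is the middle locus and the order is cu – st – se.
Crossovers in the st–se interval produce the single-crossover classes CU st se and cu ST SE (97 + 114 = 211) plus the double crossovers (5).
RF(st–se) = (211 + 5) / 1200 = 216/1200 = 0.1800 → 18.0 map units.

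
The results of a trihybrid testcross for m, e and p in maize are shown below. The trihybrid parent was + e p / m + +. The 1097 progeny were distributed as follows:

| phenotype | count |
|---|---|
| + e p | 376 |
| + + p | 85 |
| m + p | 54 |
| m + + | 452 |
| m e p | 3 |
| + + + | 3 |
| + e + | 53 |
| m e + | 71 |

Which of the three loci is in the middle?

The two rarest classes, m e p and + + +, are the double crossovers. Comparing them with the parentals, only the m allele has switched, so m is the middle locus and the order is p – m – e.

m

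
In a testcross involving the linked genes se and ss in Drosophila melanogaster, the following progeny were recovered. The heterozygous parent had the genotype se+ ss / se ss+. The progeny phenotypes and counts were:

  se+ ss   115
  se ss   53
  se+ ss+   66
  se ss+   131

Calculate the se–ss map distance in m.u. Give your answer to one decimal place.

32.6 m.u.

The recombinant classes are se+ ss+ and se ss: 66 + 53 = 119.
Recombination frequency = 119/365 = 0.3260 ≈ 32.6%, i.e. 32.6 m.u.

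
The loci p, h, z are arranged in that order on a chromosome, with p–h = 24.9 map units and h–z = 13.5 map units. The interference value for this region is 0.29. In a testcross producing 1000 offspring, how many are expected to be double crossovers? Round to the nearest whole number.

24

Map distances give recombination frequencies of 0.249 and 0.135 for the two intervals.
With interference 0.29 (so coincidence = 0.71), expected double-crossover frequency = 0.249 × 0.135 × 0.71 = 0.02387.
Expected number = 0.02387 × 1000 = 23.87 ≈ 24.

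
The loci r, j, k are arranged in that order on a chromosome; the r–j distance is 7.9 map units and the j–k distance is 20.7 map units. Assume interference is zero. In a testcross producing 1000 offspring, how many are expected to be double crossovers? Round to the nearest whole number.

Map distances give recombination frequencies of 0.079 and 0.207 for the two intervals.
With no interference, expected double-crossover frequency = 0.079 × 0.207 = 0.01635.
Expected number = 0.01635 × 1000 = 16.35 ≈ 16.

16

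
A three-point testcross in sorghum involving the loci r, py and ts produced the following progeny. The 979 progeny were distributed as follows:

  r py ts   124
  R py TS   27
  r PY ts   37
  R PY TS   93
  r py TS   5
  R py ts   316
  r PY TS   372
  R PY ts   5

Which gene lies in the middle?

py

The two most frequent reciprocal classes, R py ts and r PY TS, are the parental types, so the F1 was R py ts / r PY TS.
The two rarest classes, R PY ts and r py TS, are the double crossovers. Comparing them with the parentals, only the py allele has switched, so py is the middle locus and the order is ts – py – r.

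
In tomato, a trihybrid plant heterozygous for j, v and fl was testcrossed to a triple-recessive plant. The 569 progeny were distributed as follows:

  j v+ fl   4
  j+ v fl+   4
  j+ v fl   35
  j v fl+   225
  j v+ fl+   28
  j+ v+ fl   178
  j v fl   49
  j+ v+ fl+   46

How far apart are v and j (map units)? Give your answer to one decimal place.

The two most frequent reciprocal classes, j v fl+ and j+ v+ fl, are the parental types, so the F1 was j v fl+ / j+ v+ fl.
The two rarest classes, j+ v fl+ and j v+ fl, are the double crossovers. Comparing them with the parentals, only the j allele has switched, so j is the middle locus and the order is fl – j – v.
Crossovers in the j–v interval produce the single-crossover classes j v+ fl+ and j+ v fl (28 + 35 = 63) plus the double crossovers (8).
RF(j–v) = (63 + 8) / 569 = 71/569 = 0.1248 → 12.5 map units.

12.5 map units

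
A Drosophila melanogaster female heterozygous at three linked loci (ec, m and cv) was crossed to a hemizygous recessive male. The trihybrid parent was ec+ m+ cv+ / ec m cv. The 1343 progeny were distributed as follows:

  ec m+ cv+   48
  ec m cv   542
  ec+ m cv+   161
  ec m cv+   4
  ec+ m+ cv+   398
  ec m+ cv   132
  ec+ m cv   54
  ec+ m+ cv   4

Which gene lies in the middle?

cv

The two rarest classes, ec+ m+ cv and ec m cv+, are the double crossovers. Comparing them with the parentals, only the cv allele has switched, so cv is the middle locus and the order is m – cv – ec.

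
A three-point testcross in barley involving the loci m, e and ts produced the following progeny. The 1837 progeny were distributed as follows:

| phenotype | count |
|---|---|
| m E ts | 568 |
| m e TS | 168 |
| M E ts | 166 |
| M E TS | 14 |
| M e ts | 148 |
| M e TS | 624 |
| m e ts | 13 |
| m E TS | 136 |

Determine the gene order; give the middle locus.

The two most frequent reciprocal classes, m E ts and M e TS, are the parental types, so the F1 was m E ts / M e TS.
The two rarest classes, m e ts and M E TS, are the double crossovers. Comparing them with the parentals, only the e allele has switched, so e is the middle locus and the order is ts – e – m.

e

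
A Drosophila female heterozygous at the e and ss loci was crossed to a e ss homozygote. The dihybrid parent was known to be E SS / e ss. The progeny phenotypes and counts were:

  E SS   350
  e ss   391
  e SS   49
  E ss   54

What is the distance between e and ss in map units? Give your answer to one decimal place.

12.2 map units

The recombinant classes are E ss and e SS: 54 + 49 = 103.
Recombination frequency = 103/844 = 0.1220 ≈ 12.2%, i.e. 12.2 map units.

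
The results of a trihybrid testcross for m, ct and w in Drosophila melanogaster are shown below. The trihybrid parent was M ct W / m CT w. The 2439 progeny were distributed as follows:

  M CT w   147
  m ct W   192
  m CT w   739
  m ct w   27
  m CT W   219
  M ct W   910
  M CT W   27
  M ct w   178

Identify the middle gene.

ct

The two rarest classes, M CT W and m ct w, are the double crossovers. Comparing them with the parentals, only the ct allele has switched, so ct is the middle locus and the order is w – ct – m.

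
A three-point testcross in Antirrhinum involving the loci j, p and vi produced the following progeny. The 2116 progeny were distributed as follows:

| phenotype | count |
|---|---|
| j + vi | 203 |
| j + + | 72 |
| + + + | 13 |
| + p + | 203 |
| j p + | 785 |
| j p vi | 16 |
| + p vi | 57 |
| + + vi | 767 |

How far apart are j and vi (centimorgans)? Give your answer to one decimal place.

The two most frequent reciprocal classes, + + vi and j p +, are the parental types, so the F1 was + + vi / j p +.
The two rarest classes, + + + and j p vi, are the double crossovers. Comparing them with the parentals, only the vi allele has switched, so vi is the middle locus and the order is p – vi – j.
Crossovers in the vi–j interval produce the single-crossover classes j + vi and + p + (203 + 203 = 406) plus the double crossovers (29).
RF(vi–j) = (406 + 29) / 2116 = 435/2116 = 0.2056 → 20.6 centimorgans.

20.6 centimorgans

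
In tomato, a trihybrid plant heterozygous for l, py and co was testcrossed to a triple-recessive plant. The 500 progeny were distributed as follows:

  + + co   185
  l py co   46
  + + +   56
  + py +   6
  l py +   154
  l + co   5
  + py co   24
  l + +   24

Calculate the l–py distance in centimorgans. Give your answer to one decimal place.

11.8 centimorgans

The two most frequent reciprocal classes, + + co and l py +, are the parental types, so the F1 was + + co / l py +.
The two rarest classes, l + co and + py +, are the double crossovers. Comparing them with the parentals, only the l allele has switched, so l is the middle locus and the order is py – l – co.
Crossovers in the py–l interval produce the single-crossover classes + py co and l + + (24 + 24 = 48) plus the double crossovers (11).
RF(py–l) = (48 + 11) / 500 = 59/500 = 0.1180 → 11.8 centimorgans.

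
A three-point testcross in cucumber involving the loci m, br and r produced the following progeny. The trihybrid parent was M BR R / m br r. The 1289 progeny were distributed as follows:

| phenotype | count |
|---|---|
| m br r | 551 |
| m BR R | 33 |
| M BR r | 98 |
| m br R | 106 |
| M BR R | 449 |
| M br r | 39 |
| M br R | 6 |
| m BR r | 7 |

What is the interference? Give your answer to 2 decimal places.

The two rarest classes, M br R and m BR r, are the double crossovers. Comparing them with the parentals, only the br allele has switched, so br is the middle locus and the order is r – br – m.
r–br: (204 + 13)/1289 = 0.1683; br–m: (72 + 13)/1289 = 0.0659.
Expected DCO frequency = 0.1683 × 0.0659 ≈ 0.01109; observed = 13/1289 ≈ 0.01009.
Coefficient of coincidence = 0.01009/0.01109 ≈ 0.91; interference = 1 − 0.91 = 0.09.

0.09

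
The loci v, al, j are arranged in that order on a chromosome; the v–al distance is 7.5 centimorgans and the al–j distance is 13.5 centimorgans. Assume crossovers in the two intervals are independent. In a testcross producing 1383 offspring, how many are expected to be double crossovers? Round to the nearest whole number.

Map distances give recombination frequencies of 0.075 and 0.135 for the two intervals.
With no interference, expected double-crossover frequency = 0.075 × 0.135 = 0.01013.
Expected number = 0.01013 × 1383 = 14.00 ≈ 14.

14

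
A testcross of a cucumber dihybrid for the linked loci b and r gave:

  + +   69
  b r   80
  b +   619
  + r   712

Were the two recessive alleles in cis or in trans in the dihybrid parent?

The two most frequent classes are + r (712) and b + (619); these are the parental (non-recombinant) types.
So the F1 carried + r on one chromosome and b + on the other — the recessive alleles are on opposite chromosomes (trans / repulsion).

trans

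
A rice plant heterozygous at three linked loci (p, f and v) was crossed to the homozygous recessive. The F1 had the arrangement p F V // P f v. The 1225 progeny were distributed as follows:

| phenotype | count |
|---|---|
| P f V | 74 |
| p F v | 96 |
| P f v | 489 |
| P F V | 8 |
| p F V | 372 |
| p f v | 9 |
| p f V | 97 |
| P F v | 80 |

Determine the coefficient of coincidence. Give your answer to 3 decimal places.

The two rarest classes, P F V and p f v, are the double crossovers. Comparing them with the parentals, only the p allele has switched, so p is the middle locus and the order is f – p – v.
f–p: (177 + 17)/1225 = 0.1584; p–v: (170 + 17)/1225 = 0.1527.
Expected DCO frequency = 0.1584 × 0.1527 ≈ 0.02419; observed = 17/1225 ≈ 0.01388.
Coefficient of coincidence = 0.01388/0.02419 ≈ 0.574.

0.574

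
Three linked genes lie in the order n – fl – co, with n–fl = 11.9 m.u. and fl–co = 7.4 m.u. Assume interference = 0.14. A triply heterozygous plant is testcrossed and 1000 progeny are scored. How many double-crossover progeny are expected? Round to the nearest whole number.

Map distances give recombination frequencies of 0.119 and 0.074 for the two intervals.
With interference 0.14 (so coincidence = 0.86), expected double-crossover frequency = 0.119 × 0.074 × 0.86 = 0.00757.
Expected number = 0.00757 × 1000 = 7.57 ≈ 8.

8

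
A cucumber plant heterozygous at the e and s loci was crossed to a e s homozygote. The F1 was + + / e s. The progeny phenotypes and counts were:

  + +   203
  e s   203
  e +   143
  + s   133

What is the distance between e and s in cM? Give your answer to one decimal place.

40.5 cM

The recombinant classes are + s and e +: 133 + 143 = 276.
Recombination frequency = 276/682 = 0.4047 ≈ 40.5%, i.e. 40.5 cM.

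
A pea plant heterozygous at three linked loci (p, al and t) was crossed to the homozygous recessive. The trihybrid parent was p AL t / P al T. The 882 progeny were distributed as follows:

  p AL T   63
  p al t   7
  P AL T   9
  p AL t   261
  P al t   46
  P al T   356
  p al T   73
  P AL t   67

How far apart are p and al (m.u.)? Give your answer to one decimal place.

The two rarest classes, p al t and P AL T, are the double crossovers. Comparing them with the parentals, only the al allele has switched, so al is the middle locus and the order is t – al – p.
Crossovers in the al–p interval produce the single-crossover classes P AL t and p al T (67 + 73 = 140) plus the double crossovers (16).
RF(al–p) = (140 + 16) / 882 = 156/882 = 0.1769 → 17.7 m.u.

17.7 m.u.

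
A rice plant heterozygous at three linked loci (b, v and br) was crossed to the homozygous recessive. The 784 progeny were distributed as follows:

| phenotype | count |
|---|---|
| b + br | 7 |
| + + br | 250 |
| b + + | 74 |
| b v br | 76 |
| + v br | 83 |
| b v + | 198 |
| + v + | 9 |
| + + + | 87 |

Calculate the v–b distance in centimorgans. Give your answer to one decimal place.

The two most frequent reciprocal classes, b v + and + + br, are the parental types, so the F1 was b v + / + + br.
The two rarest classes, + v + and b + br, are the double crossovers. Comparing them with the parentals, only the b allele has switched, so b is the middle locus and the order is v – b – br.
Crossovers in the v–b interval produce the single-crossover classes b + + and + v br (74 + 83 = 157) plus the double crossovers (16).
RF(v–b) = (157 + 16) / 784 = 173/784 = 0.2207 → 22.1 centimorgans.

22.1 centimorgans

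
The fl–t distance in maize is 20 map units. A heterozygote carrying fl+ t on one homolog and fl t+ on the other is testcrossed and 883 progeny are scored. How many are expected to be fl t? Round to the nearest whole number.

A map distance of 20 map units corresponds to a recombination frequency of 0.200.
The F1 is fl+ t / fl t+, so fl t is a recombinant gamete class with expected frequency r/2 = 0.200/2 = 0.1000.
Expected number = 0.1000 × 883 = 88.30 ≈ 88.

88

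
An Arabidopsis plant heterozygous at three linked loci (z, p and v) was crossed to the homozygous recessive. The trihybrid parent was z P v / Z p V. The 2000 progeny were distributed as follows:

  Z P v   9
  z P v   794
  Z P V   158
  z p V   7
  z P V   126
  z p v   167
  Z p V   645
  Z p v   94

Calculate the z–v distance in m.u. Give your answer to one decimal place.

The two rarest classes, Z P v and z p V, are the double crossovers. Comparing them with the parentals, only the z allele has switched, so z is the middle locus and the order is p – z – v.
Crossovers in the z–v interval produce the single-crossover classes z P V and Z p v (126 + 94 = 220) plus the double crossovers (16).
RF(z–v) = (220 + 16) / 2000 = 236/2000 = 0.1180 → 11.8 m.u.

11.8 m.u.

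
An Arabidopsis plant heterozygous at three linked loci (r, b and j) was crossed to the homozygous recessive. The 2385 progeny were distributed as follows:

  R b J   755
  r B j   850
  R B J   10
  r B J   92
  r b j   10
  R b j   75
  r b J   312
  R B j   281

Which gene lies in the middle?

b

The two most frequent reciprocal classes, r B j and R b J, are the parental types, so the F1 was r B j / R b J.
The two rarest classes, r b j and R B J, are the double crossovers. Comparing them with the parentals, only the b allele has switched, so b is the middle locus and the order is j – b – r.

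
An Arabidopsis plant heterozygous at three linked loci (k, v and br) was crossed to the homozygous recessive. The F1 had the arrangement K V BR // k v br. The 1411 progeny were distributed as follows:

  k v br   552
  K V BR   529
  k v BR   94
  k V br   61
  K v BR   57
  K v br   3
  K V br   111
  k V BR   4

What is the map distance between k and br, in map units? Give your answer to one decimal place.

The two rarest classes, k V BR and K v br, are the double crossovers. Comparing them with the parentals, only the k allele has switched, so k is the middle locus and the order is v – k – br.
Crossovers in the k–br interval produce the single-crossover classes K V br and k v BR (111 + 94 = 205) plus the double crossovers (7).
RF(k–br) = (205 + 7) / 1411 = 212/1411 = 0.1502 → 15.0 map units.

15.0 map units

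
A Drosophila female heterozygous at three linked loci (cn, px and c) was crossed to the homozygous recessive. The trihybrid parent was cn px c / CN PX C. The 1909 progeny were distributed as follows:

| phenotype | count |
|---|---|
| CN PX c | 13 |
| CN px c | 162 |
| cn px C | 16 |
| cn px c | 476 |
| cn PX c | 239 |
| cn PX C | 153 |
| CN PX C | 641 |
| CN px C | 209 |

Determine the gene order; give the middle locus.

c

The two rarest classes, cn px C and CN PX c, are the double crossovers. Comparing them with the parentals, only the c allele has switched, so c is the middle locus and the order is cn – c – px.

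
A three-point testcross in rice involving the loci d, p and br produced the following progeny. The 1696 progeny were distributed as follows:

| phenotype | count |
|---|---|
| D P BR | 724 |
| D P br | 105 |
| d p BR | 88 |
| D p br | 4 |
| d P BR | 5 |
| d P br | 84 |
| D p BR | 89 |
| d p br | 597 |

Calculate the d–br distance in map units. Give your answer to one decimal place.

11.9 map units

The two most frequent reciprocal classes, D P BR and d p br, are the parental types, so the F1 was D P BR / d p br.
The two rarest classes, d P BR and D p br, are the double crossovers. Comparing them with the parentals, only the d allele has switched, so d is the middle locus and the order is br – d – p.
Crossovers in the br–d interval produce the single-crossover classes D P br and d p BR (105 + 88 = 193) plus the double crossovers (9).
RF(br–d) = (193 + 9) / 1696 = 202/1696 = 0.1191 → 11.9 map units.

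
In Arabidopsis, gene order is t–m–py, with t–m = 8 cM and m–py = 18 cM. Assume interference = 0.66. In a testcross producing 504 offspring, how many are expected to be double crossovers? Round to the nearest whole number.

Map distances give recombination frequencies of 0.080 and 0.180 for the two intervals.
With interference 0.66 (so coincidence = 0.34), expected double-crossover frequency = 0.080 × 0.180 × 0.34 = 0.00490.
Expected number = 0.00490 × 504 = 2.47 ≈ 2.

2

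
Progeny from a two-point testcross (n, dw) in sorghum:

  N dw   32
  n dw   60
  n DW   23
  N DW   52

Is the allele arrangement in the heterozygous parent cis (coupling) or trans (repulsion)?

cis

The two most frequent classes are N DW (52) and n dw (60); these are the parental (non-recombinant) types.
So the F1 carried N DW on one chromosome and n dw on the other — the recessive alleles are on the same chromosome (cis / coupling).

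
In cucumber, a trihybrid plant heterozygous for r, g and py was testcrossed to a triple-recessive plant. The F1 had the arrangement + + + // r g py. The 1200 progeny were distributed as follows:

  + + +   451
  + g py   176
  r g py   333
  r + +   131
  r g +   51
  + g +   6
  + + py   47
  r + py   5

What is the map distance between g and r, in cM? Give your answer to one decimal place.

26.5 cM

The two rarest classes, + g + and r + py, are the double crossovers. Comparing them with the parentals, only the g allele has switched, so g is the middle locus and the order is py – g – r.
Crossovers in the g–r interval produce the single-crossover classes r + + and + g py (131 + 176 = 307) plus the double crossovers (11).
RF(g–r) = (307 + 11) / 1200 = 318/1200 = 0.2650 → 26.5 cM.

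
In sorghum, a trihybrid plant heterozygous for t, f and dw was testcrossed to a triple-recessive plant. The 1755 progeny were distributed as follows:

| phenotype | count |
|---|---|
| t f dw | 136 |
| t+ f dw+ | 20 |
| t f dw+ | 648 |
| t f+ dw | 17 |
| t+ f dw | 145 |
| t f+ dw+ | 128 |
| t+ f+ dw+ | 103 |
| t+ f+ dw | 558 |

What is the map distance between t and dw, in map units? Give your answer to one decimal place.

15.7 map units

The two most frequent reciprocal classes, t+ f+ dw and t f dw+, are the parental types, so the F1 was t+ f+ dw / t f dw+.
The two rarest classes, t f+ dw and t+ f dw+, are the double crossovers. Comparing them with the parentals, only the t allele has switched, so t is the middle locus and the order is dw – t – f.
Crossovers in the dw–t interval produce the single-crossover classes t+ f+ dw+ and t f dw (103 + 136 = 239) plus the double crossovers (37).
RF(dw–t) = (239 + 37) / 1755 = 276/1755 = 0.1573 → 15.7 map units.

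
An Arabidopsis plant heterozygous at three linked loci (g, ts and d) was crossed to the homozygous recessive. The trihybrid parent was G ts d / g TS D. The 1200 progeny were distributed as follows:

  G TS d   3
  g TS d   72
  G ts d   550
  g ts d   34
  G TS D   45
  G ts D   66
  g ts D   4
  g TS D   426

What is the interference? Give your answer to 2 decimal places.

0.33

The two rarest classes, G TS d and g ts D, are the double crossovers. Comparing them with the parentals, only the ts allele has switched, so ts is the middle locus and the order is d – ts – g.
d–ts: (138 + 7)/1200 = 0.1208; ts–g: (79 + 7)/1200 = 0.0717.
Expected DCO frequency = 0.1208 × 0.0717 ≈ 0.00866; observed = 7/1200 ≈ 0.00583.
Coefficient of coincidence = 0.00583/0.00866 ≈ 0.67; interference = 1 − 0.67 = 0.33.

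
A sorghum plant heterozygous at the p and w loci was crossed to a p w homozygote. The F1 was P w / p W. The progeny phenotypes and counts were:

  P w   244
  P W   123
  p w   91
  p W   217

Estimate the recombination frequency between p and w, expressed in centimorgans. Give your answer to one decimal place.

The recombinant classes are P W and p w: 123 + 91 = 214.
Recombination frequency = 214/675 = 0.3170 ≈ 31.7%, i.e. 31.7 centimorgans.

31.7 centimorgans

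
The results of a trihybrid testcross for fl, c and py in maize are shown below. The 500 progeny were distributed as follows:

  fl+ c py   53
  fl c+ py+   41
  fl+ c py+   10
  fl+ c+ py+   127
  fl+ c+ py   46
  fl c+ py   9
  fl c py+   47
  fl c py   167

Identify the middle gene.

The two most frequent reciprocal classes, fl c py and fl+ c+ py+, are the parental types, so the F1 was fl c py / fl+ c+ py+.
The two rarest classes, fl c+ py and fl+ c py+, are the double crossovers. Comparing them with the parentals, only the c allele has switched, so c is the middle locus and the order is fl – c – py.

c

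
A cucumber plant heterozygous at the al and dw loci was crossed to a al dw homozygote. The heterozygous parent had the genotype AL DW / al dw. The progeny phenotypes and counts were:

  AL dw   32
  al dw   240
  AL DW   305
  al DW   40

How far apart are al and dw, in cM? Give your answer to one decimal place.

11.7 cM

The recombinant classes are AL dw and al DW: 32 + 40 = 72.
Recombination frequency = 72/617 = 0.1167 ≈ 11.7%, i.e. 11.7 cM.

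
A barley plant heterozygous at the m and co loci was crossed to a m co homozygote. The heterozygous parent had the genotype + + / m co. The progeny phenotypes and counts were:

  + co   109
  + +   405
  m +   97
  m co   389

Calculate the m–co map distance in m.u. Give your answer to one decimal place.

The recombinant classes are + co and m +: 109 + 97 = 206.
Recombination frequency = 206/1000 = 0.2060 ≈ 20.6%, i.e. 20.6 m.u.

20.6 m.u.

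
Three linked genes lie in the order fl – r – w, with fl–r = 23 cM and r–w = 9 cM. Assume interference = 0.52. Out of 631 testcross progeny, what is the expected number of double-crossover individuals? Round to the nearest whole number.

Map distances give recombination frequencies of 0.230 and 0.090 for the two intervals.
With interference 0.52 (so coincidence = 0.48), expected double-crossover frequency = 0.230 × 0.090 × 0.48 = 0.00994.
Expected number = 0.00994 × 631 = 6.27 ≈ 6.

6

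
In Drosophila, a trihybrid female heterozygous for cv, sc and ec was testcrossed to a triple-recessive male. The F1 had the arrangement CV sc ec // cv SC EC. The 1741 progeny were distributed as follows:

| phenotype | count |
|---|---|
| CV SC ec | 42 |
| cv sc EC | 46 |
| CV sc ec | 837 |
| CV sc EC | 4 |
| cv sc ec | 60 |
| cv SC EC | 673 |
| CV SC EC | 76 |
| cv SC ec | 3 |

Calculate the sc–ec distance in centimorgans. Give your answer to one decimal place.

The two rarest classes, CV sc EC and cv SC ec, are the double crossovers. Comparing them with the parentals, only the ec allele has switched, so ec is the middle locus and the order is cv – ec – sc.
Crossovers in the ec–sc interval produce the single-crossover classes CV SC ec and cv sc EC (42 + 46 = 88) plus the double crossovers (7).
RF(ec–sc) = (88 + 7) / 1741 = 95/1741 = 0.0546 → 5.5 centimorgans.

5.5 centimorgans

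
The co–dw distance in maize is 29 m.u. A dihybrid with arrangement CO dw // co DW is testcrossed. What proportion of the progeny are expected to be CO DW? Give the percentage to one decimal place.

14.5%

A map distance of 29 m.u. corresponds to a recombination frequency of 0.290.
The F1 is CO dw / co DW, so CO DW is a recombinant gamete class with expected frequency r/2 = 0.290/2 = 0.1450.
That is 0.1450 = 14.5% of the progeny.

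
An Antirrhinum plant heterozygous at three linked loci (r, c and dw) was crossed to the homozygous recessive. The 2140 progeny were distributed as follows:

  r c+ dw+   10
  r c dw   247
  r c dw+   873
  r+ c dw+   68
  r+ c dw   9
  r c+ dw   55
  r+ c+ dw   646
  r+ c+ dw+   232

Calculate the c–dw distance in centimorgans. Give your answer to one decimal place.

The two most frequent reciprocal classes, r+ c+ dw and r c dw+, are the parental types, so the F1 was r+ c+ dw / r c dw+.
The two rarest classes, r+ c dw and r c+ dw+, are the double crossovers. Comparing them with the parentals, only the c allele has switched, so c is the middle locus and the order is r – c – dw.
Crossovers in the c–dw interval produce the single-crossover classes r+ c+ dw+ and r c dw (232 + 247 = 479) plus the double crossovers (19).
RF(c–dw) = (479 + 19) / 2140 = 498/2140 = 0.2327 → 23.3 centimorgans.

23.3 centimorgans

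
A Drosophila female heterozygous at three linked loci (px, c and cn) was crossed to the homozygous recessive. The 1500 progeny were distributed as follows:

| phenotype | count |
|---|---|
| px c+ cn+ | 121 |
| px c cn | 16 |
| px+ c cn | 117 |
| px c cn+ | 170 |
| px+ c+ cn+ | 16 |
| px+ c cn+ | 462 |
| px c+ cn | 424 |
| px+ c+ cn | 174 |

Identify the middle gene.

The two most frequent reciprocal classes, px c+ cn and px+ c cn+, are the parental types, so the F1 was px c+ cn / px+ c cn+.
The two rarest classes, px c cn and px+ c+ cn+, are the double crossovers. Comparing them with the parentals, only the c allele has switched, so c is the middle locus and the order is cn – c – px.

c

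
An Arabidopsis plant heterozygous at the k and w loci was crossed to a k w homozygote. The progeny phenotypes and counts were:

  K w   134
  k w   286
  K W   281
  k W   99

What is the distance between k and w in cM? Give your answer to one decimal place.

The two most frequent classes, K W (281) and k w (286), are the parental types, so the F1 was K W / k w.
The recombinant classes are K w and k W: 134 + 99 = 233.
Recombination frequency = 233/800 = 0.2913 ≈ 29.1%, i.e. 29.1 cM.

29.1 cM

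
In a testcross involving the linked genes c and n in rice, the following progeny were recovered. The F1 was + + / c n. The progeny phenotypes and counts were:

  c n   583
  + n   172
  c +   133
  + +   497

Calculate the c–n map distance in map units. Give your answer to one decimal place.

The recombinant classes are + n and c +: 172 + 133 = 305.
Recombination frequency = 305/1385 = 0.2202 ≈ 22.0%, i.e. 22.0 map units.

22.0 map units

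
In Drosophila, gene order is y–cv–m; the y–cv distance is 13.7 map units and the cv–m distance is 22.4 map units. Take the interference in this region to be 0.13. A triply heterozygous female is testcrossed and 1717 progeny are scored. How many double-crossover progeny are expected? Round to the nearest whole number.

46

Map distances give recombination frequencies of 0.137 and 0.224 for the two intervals.
With interference 0.13 (so coincidence = 0.87), expected double-crossover frequency = 0.137 × 0.224 × 0.87 = 0.02670.
Expected number = 0.02670 × 1717 = 45.84 ≈ 46.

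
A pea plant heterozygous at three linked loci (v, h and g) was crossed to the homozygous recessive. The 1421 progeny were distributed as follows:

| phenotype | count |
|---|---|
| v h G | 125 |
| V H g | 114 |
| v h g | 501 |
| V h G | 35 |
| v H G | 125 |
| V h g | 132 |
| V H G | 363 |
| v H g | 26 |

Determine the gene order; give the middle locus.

h

The two most frequent reciprocal classes, V H G and v h g, are the parental types, so the F1 was V H G / v h g.
The two rarest classes, V h G and v H g, are the double crossovers. Comparing them with the parentals, only the h allele has switched, so h is the middle locus and the order is v – h – g.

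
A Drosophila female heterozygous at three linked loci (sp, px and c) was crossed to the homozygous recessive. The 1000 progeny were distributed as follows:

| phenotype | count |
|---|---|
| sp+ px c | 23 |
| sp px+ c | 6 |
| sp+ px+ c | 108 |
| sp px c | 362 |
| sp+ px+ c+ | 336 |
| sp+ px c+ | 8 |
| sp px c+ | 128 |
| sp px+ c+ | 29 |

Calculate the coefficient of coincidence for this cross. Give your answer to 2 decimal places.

0.85

The two most frequent reciprocal classes, sp px c and sp+ px+ c+, are the parental types, so the F1 was sp px c / sp+ px+ c+.
The two rarest classes, sp px+ c and sp+ px c+, are the double crossovers. Comparing them with the parentals, only the px allele has switched, so px is the middle locus and the order is sp – px – c.
sp–px: (52 + 14)/1000 = 0.0660; px–c: (236 + 14)/1000 = 0.2500.
Expected DCO frequency = 0.0660 × 0.2500 ≈ 0.01650; observed = 14/1000 ≈ 0.01400.
Coefficient of coincidence = 0.01400/0.01650 ≈ 0.85.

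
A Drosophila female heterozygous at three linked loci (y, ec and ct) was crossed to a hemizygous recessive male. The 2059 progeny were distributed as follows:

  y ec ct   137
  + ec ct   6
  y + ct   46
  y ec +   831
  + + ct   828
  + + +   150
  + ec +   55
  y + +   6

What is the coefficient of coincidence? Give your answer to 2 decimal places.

0.73

The two most frequent reciprocal classes, y ec + and + + ct, are the parental types, so the F1 was y ec + / + + ct.
The two rarest classes, y + + and + ec ct, are the double crossovers. Comparing them with the parentals, only the ec allele has switched, so ec is the middle locus and the order is y – ec – ct.
y–ec: (101 + 12)/2059 = 0.0549; ec–ct: (287 + 12)/2059 = 0.1452.
Expected DCO frequency = 0.0549 × 0.1452 ≈ 0.00797; observed = 12/2059 ≈ 0.00583.
Coefficient of coincidence = 0.00583/0.00797 ≈ 0.73.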